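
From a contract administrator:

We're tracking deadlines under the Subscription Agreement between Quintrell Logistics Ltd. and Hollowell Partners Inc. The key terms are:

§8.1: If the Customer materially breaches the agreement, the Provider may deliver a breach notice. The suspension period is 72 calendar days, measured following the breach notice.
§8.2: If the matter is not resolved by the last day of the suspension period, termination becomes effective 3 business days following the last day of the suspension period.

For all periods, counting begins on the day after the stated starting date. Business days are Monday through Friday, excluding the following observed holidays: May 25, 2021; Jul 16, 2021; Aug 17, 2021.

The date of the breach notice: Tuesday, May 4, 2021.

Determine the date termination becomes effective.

The last day of the suspension period: 72 calendar days after May 4, 2021 is Jul 15, 2021.
The date termination becomes effective: 3 business days after Thursday, Jul 15, 2021, skipping weekends and the listed holiday on Jul 16 — Jul 19, Jul 20, Jul 21 — lands on Wednesday, Jul 21, 2021.

Jul 21, 2021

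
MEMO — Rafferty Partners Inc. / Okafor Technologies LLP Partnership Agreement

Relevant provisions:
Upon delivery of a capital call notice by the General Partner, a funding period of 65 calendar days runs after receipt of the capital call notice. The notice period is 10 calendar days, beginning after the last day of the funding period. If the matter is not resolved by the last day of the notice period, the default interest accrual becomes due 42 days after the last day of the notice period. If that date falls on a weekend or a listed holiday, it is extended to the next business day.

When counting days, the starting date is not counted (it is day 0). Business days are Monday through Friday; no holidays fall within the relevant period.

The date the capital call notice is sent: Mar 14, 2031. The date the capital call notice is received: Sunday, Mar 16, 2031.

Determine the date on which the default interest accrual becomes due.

The last day of the funding period: Mar 16, 2031 + 65 days = May 20, 2031.
The last day of the notice period: 10 calendar days after May 20, 2031 is May 30, 2031.
The date on which the default interest accrual becomes due: 42 calendar days after May 30, 2031 is Jul 11, 2031. Jul 11, 2031 is a Friday, so no roll-forward applies.

Jul 11, 2031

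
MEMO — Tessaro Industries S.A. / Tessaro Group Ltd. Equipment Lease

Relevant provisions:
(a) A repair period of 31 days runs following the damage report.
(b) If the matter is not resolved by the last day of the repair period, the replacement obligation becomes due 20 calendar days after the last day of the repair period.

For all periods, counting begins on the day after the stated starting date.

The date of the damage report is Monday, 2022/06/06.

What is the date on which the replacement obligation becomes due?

2022/07/27

Adding 31 calendar days to 2022/06/06 gives 2022/07/07, which is the last day of the repair period.
The date on which the replacement obligation becomes due: 20 calendar days after 2022/07/07 is 2022/07/27.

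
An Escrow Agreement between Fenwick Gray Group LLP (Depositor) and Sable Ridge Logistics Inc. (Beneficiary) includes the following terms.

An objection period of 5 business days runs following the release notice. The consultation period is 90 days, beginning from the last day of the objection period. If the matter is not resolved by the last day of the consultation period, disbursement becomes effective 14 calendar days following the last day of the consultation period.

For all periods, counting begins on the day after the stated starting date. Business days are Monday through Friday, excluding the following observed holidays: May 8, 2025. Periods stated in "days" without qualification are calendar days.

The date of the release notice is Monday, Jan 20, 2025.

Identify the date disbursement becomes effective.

From Monday, Jan 20, 2025, 5 business days (Jan 21, Jan 22, Jan 23, Jan 24, Jan 27, skipping weekends) brings us to Monday, Jan 27, 2025, which is the last day of the objection period.
The last day of the consultation period: Jan 27, 2025 + 90 days = Apr 27, 2025.
The date disbursement becomes effective: 14 calendar days after Apr 27, 2025 is May 11, 2025.

May 11, 2025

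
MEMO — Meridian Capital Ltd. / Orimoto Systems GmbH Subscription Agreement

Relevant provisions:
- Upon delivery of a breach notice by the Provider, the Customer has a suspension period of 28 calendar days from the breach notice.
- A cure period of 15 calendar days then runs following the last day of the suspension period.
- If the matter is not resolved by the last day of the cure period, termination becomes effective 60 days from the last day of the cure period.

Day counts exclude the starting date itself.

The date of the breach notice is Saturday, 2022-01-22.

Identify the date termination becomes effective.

Adding 28 calendar days to 2022-01-22 gives 2022-02-19, which is the last day of the suspension period.
The last day of the cure period: 15 calendar days after 2022-02-19 is 2022-03-06.
Adding 60 calendar days to 2022-03-06 gives 2022-05-05, which is the date termination becomes effective.

2022-05-05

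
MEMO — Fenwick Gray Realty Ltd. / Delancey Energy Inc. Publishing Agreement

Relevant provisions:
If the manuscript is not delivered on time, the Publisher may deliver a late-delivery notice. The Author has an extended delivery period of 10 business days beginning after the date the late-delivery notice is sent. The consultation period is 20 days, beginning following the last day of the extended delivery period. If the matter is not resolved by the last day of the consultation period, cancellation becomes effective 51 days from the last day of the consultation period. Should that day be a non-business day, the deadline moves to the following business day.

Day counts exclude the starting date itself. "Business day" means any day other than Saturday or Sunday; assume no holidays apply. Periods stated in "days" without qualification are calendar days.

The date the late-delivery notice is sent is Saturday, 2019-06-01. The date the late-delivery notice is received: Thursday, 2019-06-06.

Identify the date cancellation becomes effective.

The last day of the extended delivery period: 10 business days after Saturday, 2019-06-01, skipping weekends — Jun 3, Jun 4, Jun 5, Jun 6, Jun 7, Jun 10, Jun 11, Jun 12, Jun 13, Jun 14 — lands on Friday, 2019-06-14.
Adding 20 calendar days to 2019-06-14 gives 2019-07-04, which is the last day of the consultation period.
The date cancellation becomes effective: 51 calendar days after 2019-07-04 is 2019-08-24. That falls on a Saturday, so it rolls to the next business day, Monday, 2019-08-26.

2019-08-26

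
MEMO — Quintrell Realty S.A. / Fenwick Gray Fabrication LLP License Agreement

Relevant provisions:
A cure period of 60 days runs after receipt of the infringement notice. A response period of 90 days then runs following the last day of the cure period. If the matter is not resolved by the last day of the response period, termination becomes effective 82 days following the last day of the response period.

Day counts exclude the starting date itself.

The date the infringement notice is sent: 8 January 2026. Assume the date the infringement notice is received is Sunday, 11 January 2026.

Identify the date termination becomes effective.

31 August 2026

Adding 60 calendar days to 11 January 2026 gives 12 March 2026, which is the last day of the cure period.
The last day of the response period: 90 calendar days after 12 March 2026 is 10 June 2026.
The date termination becomes effective: 82 calendar days after 10 June 2026 is 31 August 2026.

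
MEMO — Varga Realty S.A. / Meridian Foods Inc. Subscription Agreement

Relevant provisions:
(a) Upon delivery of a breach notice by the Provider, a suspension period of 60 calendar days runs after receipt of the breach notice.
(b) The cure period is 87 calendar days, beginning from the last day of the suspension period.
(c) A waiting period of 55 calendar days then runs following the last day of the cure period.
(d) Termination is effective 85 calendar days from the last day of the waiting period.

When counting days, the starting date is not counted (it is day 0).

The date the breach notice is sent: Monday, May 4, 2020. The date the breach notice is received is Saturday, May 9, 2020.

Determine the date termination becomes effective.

Feb 20, 2021

Adding 60 calendar days to May 9, 2020 gives Jul 8, 2020, which is the last day of the suspension period.
Adding 87 calendar days to Jul 8, 2020 gives Oct 3, 2020, which is the last day of the cure period.
The last day of the waiting period: 55 calendar days after Oct 3, 2020 is Nov 27, 2020.
The date termination becomes effective: Nov 27, 2020 + 85 days = Feb 20, 2021.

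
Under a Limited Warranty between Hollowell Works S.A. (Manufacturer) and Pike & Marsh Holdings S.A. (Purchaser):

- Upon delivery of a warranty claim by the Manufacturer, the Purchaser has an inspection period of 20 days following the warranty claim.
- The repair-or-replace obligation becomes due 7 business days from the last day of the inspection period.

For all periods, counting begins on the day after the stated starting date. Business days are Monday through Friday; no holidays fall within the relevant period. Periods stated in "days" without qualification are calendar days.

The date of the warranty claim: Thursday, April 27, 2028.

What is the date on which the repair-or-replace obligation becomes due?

May 26, 2028

The last day of the inspection period: April 27, 2028 + 20 days = May 17, 2028.
The date on which the repair-or-replace obligation becomes due: 7 business days after Wednesday, May 17, 2028, skipping weekends — May 18, May 19, May 22, May 23, May 24, May 25, May 26 — lands on Friday, May 26, 2028.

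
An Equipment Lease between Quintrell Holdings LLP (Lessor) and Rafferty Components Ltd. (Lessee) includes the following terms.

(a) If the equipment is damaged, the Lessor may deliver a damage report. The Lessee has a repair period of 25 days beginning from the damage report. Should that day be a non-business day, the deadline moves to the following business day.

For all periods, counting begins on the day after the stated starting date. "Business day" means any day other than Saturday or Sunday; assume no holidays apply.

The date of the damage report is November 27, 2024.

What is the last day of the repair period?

December 23, 2024

Adding 25 calendar days to November 27, 2024 gives December 22, 2024, which is the last day of the repair period. That falls on a Sunday, so it rolls to the next business day, Monday, December 23, 2024.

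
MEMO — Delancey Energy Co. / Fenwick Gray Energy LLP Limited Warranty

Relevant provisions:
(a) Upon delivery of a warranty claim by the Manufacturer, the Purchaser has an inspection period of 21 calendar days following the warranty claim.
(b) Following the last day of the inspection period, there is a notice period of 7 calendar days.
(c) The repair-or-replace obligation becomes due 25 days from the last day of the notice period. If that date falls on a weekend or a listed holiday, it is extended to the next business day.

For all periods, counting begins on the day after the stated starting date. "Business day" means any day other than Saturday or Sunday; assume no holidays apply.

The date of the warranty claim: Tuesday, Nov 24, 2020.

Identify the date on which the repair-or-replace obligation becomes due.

The last day of the inspection period: 21 calendar days after Nov 24, 2020 is Dec 15, 2020.
The last day of the notice period: 7 calendar days after Dec 15, 2020 is Dec 22, 2020.
The date on which the repair-or-replace obligation becomes due: Dec 22, 2020 + 25 days = Jan 16, 2021. That falls on a Saturday, so it rolls to the next business day, Monday, Jan 18, 2021.

Jan 18, 2021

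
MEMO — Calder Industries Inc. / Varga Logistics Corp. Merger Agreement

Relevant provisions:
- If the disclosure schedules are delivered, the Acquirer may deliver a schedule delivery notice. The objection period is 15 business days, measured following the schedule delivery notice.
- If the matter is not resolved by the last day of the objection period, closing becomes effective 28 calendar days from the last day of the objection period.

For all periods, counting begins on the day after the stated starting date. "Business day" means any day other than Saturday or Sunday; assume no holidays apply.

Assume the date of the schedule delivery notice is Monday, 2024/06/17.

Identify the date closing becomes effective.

The last day of the objection period: counting 15 business days from Monday, 2024/06/17 (Jun 18, Jun 19, Jun 20, Jun 21, …, Jul 4, Jul 5, Jul 8, skipping weekends) reaches Monday, 2024/07/08.
Adding 28 calendar days to 2024/07/08 gives 2024/08/05, which is the date closing becomes effective.

2024/08/05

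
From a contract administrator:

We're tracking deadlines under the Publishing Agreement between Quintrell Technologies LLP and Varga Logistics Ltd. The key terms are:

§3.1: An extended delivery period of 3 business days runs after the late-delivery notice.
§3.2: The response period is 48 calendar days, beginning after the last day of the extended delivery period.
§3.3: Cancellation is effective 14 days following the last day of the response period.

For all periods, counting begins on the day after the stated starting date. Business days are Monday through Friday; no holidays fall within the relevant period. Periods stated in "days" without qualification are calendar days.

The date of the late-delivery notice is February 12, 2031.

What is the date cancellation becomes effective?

April 20, 2031

The last day of the extended delivery period: 3 business days after Wednesday, February 12, 2031, skipping weekends — Feb 13, Feb 14, Feb 17 — lands on Monday, February 17, 2031.
The last day of the response period: 48 calendar days after February 17, 2031 is April 6, 2031.
The date cancellation becomes effective: 14 calendar days after April 6, 2031 is April 20, 2031.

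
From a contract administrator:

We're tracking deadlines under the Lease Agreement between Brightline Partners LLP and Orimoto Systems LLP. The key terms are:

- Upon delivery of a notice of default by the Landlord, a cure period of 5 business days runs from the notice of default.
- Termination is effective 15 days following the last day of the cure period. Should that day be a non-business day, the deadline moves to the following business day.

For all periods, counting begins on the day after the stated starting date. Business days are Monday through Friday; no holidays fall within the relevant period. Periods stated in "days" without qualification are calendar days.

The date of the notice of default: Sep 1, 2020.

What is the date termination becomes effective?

Sep 23, 2020

The last day of the cure period: 5 business days after Tuesday, Sep 1, 2020, skipping weekends — Sep 2, Sep 3, Sep 4, Sep 7, Sep 8 — lands on Tuesday, Sep 8, 2020.
The date termination becomes effective: Sep 8, 2020 + 15 days = Sep 23, 2020. Sep 23, 2020 is a Wednesday, so no roll-forward applies.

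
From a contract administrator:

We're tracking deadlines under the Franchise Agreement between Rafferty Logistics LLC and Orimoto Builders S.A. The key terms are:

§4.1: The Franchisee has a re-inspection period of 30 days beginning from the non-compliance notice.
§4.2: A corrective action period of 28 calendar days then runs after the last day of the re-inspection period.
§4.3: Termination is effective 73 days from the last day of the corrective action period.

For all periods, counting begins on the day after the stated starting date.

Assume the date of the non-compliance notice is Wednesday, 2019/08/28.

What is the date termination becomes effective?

2020/01/06

Adding 30 calendar days to 2019/08/28 gives 2019/09/27, which is the last day of the re-inspection period.
The last day of the corrective action period: 2019/09/27 + 28 days = 2019/10/25.
The date termination becomes effective: 2019/10/25 + 73 days = 2020/01/06.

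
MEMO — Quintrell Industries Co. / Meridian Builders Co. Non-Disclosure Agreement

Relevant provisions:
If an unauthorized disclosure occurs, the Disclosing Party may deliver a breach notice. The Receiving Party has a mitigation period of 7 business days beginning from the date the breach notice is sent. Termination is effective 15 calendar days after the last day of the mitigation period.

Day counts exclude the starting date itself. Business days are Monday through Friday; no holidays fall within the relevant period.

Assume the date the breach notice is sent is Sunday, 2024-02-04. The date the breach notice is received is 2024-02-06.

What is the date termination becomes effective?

The last day of the mitigation period: 7 business days after Sunday, 2024-02-04, skipping weekends — Feb 5, Feb 6, Feb 7, Feb 8, Feb 9, Feb 12, Feb 13 — lands on Tuesday, 2024-02-13.
The date termination becomes effective: 2024-02-13 + 15 days = 2024-02-28.

2024-02-28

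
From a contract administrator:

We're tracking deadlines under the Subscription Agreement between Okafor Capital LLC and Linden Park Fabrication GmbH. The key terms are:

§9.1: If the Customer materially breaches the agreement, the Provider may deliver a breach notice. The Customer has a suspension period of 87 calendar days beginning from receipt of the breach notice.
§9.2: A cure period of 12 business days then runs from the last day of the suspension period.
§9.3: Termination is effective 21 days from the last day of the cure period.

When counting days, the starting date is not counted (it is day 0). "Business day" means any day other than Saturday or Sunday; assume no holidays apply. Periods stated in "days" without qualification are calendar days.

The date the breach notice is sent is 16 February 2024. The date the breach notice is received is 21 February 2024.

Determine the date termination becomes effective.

The last day of the suspension period: 87 calendar days after 21 February 2024 is 18 May 2024.
The last day of the cure period: 12 business days after Saturday, 18 May 2024, skipping weekends — May 20, May 21, May 22, May 23, …, May 31, Jun 3, Jun 4 — lands on Tuesday, 4 June 2024.
The date termination becomes effective: 21 calendar days after 4 June 2024 is 25 June 2024.

25 June 2024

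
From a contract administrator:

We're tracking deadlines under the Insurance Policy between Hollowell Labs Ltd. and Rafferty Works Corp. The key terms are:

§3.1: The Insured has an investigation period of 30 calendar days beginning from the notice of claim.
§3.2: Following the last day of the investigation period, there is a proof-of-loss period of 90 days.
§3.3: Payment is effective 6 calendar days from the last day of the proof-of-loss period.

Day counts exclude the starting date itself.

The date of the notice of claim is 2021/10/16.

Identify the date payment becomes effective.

2022/02/19

The last day of the investigation period: 30 calendar days after 2021/10/16 is 2021/11/15.
The last day of the proof-of-loss period: 90 calendar days after 2021/11/15 is 2022/02/13.
The date payment becomes effective: 6 calendar days after 2022/02/13 is 2022/02/19.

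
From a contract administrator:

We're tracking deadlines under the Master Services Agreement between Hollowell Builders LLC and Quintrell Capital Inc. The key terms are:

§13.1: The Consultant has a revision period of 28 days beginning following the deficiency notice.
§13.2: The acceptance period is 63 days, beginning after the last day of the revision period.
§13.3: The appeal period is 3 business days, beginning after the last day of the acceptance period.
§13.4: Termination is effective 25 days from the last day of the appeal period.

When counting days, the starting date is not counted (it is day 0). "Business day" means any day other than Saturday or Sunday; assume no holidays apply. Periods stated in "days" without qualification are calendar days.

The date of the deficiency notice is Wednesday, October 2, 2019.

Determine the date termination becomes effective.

Adding 28 calendar days to October 2, 2019 gives October 30, 2019, which is the last day of the revision period.
The last day of the acceptance period: 63 calendar days after October 30, 2019 is January 1, 2020.
The last day of the appeal period: counting 3 business days from Wednesday, January 1, 2020 (Jan 2, Jan 3, Jan 6, skipping weekends) reaches Monday, January 6, 2020.
The date termination becomes effective: 25 calendar days after January 6, 2020 is January 31, 2020.

January 31, 2020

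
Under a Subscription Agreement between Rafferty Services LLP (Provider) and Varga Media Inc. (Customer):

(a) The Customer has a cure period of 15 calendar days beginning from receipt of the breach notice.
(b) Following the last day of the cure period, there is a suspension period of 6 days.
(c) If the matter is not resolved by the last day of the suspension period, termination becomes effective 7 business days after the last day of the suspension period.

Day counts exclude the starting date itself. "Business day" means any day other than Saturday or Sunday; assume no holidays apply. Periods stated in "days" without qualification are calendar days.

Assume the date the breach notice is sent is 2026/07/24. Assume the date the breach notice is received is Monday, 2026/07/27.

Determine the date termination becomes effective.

2026/08/26

The last day of the cure period: 2026/07/27 + 15 days = 2026/08/11.
The last day of the suspension period: 2026/08/11 + 6 days = 2026/08/17.
The date termination becomes effective: 7 business days after Monday, 2026/08/17, skipping weekends — Aug 18, Aug 19, Aug 20, Aug 21, Aug 24, Aug 25, Aug 26 — lands on Wednesday, 2026/08/26.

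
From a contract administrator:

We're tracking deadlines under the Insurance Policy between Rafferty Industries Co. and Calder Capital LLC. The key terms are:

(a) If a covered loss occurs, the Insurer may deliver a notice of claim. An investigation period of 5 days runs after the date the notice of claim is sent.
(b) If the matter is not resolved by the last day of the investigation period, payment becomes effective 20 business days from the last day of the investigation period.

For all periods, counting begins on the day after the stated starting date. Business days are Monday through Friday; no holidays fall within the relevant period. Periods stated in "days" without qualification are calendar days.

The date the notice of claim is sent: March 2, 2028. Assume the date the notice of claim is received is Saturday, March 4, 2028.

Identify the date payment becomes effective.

April 4, 2028

The last day of the investigation period: March 2, 2028 + 5 days = March 7, 2028.
From Tuesday, March 7, 2028, 20 business days (Mar 8, Mar 9, Mar 10, Mar 13, …, Mar 31, Apr 3, Apr 4, skipping weekends) brings us to Tuesday, April 4, 2028, which is the date payment becomes effective.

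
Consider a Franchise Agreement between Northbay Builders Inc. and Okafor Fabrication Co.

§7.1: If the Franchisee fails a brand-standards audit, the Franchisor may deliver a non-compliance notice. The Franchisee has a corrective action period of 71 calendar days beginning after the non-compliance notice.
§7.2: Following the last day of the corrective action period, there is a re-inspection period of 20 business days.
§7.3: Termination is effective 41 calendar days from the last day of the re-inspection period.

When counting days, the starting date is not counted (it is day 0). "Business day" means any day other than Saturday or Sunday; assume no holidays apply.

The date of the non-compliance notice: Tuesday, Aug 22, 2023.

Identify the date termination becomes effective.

Jan 9, 2024

The last day of the corrective action period: Aug 22, 2023 + 71 days = Nov 1, 2023.
The last day of the re-inspection period: counting 20 business days from Wednesday, Nov 1, 2023 (Nov 2, Nov 3, Nov 6, Nov 7, …, Nov 27, Nov 28, Nov 29, skipping weekends) reaches Wednesday, Nov 29, 2023.
The date termination becomes effective: 41 calendar days after Nov 29, 2023 is Jan 9, 2024.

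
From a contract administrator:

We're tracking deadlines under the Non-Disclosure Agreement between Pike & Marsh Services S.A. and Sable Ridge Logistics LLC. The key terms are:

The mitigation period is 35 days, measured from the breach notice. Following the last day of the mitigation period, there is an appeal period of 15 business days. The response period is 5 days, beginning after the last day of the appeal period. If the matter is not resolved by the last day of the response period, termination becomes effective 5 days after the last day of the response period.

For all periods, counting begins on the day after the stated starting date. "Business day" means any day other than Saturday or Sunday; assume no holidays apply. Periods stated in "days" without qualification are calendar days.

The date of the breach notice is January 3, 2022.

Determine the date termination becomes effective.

The last day of the mitigation period: 35 calendar days after January 3, 2022 is February 7, 2022.
The last day of the appeal period: 15 business days after Monday, February 7, 2022, skipping weekends — Feb 8, Feb 9, Feb 10, Feb 11, …, Feb 24, Feb 25, Feb 28 — lands on Monday, February 28, 2022.
The last day of the response period: 5 calendar days after February 28, 2022 is March 5, 2022.
The date termination becomes effective: March 5, 2022 + 5 days = March 10, 2022.

March 10, 2022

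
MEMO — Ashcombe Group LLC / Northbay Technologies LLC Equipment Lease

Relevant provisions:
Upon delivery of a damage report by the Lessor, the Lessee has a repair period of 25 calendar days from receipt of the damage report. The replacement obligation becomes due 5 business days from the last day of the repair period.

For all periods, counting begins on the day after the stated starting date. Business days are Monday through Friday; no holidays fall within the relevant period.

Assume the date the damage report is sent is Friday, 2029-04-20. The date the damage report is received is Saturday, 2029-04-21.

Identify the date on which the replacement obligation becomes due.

2029-05-23

Adding 25 calendar days to 2029-04-21 gives 2029-05-16, which is the last day of the repair period.
The date on which the replacement obligation becomes due: counting 5 business days from Wednesday, 2029-05-16 (May 17, May 18, May 21, May 22, May 23, skipping weekends) reaches Wednesday, 2029-05-23.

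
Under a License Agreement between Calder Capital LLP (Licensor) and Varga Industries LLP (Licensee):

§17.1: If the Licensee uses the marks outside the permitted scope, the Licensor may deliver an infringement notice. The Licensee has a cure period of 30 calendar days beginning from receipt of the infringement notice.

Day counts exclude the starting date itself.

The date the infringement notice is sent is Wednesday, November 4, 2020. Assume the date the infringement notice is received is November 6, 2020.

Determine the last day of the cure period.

December 6, 2020

Adding 30 calendar days to November 6, 2020 gives December 6, 2020, which is the last day of the cure period.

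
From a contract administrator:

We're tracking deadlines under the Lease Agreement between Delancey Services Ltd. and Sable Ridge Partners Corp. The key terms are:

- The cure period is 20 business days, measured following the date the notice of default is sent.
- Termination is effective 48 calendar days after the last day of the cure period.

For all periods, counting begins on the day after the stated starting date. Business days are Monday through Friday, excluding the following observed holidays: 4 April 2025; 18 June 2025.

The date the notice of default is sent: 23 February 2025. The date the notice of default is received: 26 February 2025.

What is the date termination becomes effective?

The last day of the cure period: counting 20 business days from Sunday, 23 February 2025 (Feb 24, Feb 25, Feb 26, Feb 27, …, Mar 19, Mar 20, Mar 21, skipping weekends) reaches Friday, 21 March 2025.
The date termination becomes effective: 48 calendar days after 21 March 2025 is 8 May 2025.

8 May 2025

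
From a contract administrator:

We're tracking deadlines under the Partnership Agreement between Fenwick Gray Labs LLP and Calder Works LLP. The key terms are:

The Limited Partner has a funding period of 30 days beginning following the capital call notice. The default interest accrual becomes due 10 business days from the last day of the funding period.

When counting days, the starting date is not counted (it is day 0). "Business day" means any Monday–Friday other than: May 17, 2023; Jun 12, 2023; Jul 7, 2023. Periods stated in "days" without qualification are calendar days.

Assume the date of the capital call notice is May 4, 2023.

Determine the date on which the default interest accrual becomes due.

Jun 19, 2023

The last day of the funding period: 30 calendar days after May 4, 2023 is Jun 3, 2023.
The date on which the default interest accrual becomes due: 10 business days after Saturday, Jun 3, 2023, skipping weekends and the listed holiday on Jun 12 — Jun 5, Jun 6, Jun 7, Jun 8, Jun 9, Jun 13, Jun 14, Jun 15, Jun 16, Jun 19 — lands on Monday, Jun 19, 2023.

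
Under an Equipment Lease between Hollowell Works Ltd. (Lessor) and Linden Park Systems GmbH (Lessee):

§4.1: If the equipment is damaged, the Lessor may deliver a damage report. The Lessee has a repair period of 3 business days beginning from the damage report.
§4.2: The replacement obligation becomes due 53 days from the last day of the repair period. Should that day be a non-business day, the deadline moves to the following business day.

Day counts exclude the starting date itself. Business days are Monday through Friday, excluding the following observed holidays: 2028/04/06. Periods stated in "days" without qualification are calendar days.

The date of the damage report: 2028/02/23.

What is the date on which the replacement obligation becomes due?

2028/04/21

The last day of the repair period: 3 business days after Wednesday, 2028/02/23, skipping weekends — Feb 24, Feb 25, Feb 28 — lands on Monday, 2028/02/28.
The date on which the replacement obligation becomes due: 2028/02/28 + 53 days = 2028/04/21. 2028/04/21 is a Friday and is not a listed holiday, so no roll-forward applies.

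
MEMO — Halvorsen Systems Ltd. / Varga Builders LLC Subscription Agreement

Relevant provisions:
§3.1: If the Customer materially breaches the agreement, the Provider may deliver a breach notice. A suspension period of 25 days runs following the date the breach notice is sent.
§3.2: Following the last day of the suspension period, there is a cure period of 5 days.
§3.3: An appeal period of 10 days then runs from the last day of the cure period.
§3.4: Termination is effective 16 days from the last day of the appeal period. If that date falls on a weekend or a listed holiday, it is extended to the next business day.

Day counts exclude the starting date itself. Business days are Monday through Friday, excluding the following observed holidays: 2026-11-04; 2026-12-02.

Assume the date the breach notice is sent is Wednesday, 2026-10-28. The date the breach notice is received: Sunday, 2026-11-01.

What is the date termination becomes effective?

Adding 25 calendar days to 2026-10-28 gives 2026-11-22, which is the last day of the suspension period.
The last day of the cure period: 2026-11-22 + 5 days = 2026-11-27.
The last day of the appeal period: 10 calendar days after 2026-11-27 is 2026-12-07.
The date termination becomes effective: 16 calendar days after 2026-12-07 is 2026-12-23. 2026-12-23 is a Wednesday and is not a listed holiday, so no roll-forward applies.

2026-12-23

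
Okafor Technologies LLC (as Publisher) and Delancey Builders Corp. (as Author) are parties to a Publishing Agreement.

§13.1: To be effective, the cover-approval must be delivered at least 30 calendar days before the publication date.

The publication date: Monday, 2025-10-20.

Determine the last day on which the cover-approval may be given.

2025-09-20

2025-10-20 minus 30 days is 2025-09-20.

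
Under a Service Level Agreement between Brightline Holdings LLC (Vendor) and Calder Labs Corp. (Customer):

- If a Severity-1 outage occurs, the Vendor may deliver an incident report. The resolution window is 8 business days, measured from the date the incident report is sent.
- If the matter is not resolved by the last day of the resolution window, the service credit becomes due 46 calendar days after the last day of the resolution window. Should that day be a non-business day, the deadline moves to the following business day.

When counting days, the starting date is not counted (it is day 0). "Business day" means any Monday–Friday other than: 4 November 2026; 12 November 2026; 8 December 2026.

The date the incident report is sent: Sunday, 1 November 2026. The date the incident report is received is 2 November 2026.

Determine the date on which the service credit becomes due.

The last day of the resolution window: 8 business days after Sunday, 1 November 2026, skipping weekends and the listed holidays on Nov 4, Nov 12 — Nov 2, Nov 3, Nov 5, Nov 6, Nov 9, Nov 10, Nov 11, Nov 13 — lands on Friday, 13 November 2026.
The date on which the service credit becomes due: 13 November 2026 + 46 days = 29 December 2026. 29 December 2026 is a Tuesday and is not a listed holiday, so no roll-forward applies.

29 December 2026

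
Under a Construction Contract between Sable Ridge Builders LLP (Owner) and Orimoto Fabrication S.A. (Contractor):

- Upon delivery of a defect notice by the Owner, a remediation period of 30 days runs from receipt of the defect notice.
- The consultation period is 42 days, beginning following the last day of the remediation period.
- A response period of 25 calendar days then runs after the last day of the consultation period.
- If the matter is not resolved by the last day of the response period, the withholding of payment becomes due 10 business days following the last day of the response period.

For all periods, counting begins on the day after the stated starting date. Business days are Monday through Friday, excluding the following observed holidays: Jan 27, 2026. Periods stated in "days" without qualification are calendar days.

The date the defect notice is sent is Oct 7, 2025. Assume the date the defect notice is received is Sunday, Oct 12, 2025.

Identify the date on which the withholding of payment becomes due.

Feb 2, 2026

The last day of the remediation period: 30 calendar days after Oct 12, 2025 is Nov 11, 2025.
The last day of the consultation period: 42 calendar days after Nov 11, 2025 is Dec 23, 2025.
Adding 25 calendar days to Dec 23, 2025 gives Jan 17, 2026, which is the last day of the response period.
From Saturday, Jan 17, 2026, 10 business days (Jan 19, Jan 20, Jan 21, Jan 22, Jan 23, Jan 26, Jan 28, Jan 29, Jan 30, Feb 2, skipping weekends and the listed holiday on Jan 27) brings us to Monday, Feb 2, 2026, which is the date on which the withholding of payment becomes due.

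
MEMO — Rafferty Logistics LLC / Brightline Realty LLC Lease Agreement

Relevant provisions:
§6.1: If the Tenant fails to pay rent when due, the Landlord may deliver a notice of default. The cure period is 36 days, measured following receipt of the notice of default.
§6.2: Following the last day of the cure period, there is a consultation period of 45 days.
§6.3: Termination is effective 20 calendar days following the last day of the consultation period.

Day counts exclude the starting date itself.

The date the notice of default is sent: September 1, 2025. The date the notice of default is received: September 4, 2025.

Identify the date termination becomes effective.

December 14, 2025

Adding 36 calendar days to September 4, 2025 gives October 10, 2025, which is the last day of the cure period.
The last day of the consultation period: October 10, 2025 + 45 days = November 24, 2025.
The date termination becomes effective: 20 calendar days after November 24, 2025 is December 14, 2025.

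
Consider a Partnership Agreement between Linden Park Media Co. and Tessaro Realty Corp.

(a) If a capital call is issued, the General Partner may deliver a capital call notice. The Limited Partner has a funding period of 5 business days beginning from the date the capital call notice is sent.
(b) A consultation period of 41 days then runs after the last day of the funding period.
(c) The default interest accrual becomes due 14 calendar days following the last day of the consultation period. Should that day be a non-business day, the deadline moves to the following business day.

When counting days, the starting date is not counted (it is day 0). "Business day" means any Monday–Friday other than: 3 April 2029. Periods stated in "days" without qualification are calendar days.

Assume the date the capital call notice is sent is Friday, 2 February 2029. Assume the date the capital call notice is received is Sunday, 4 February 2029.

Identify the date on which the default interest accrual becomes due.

5 April 2029

The last day of the funding period: 5 business days after Friday, 2 February 2029, skipping weekends — Feb 5, Feb 6, Feb 7, Feb 8, Feb 9 — lands on Friday, 9 February 2029.
The last day of the consultation period: 41 calendar days after 9 February 2029 is 22 March 2029.
The date on which the default interest accrual becomes due: 22 March 2029 + 14 days = 5 April 2029. 5 April 2029 is a Thursday and is not a listed holiday, so no roll-forward applies.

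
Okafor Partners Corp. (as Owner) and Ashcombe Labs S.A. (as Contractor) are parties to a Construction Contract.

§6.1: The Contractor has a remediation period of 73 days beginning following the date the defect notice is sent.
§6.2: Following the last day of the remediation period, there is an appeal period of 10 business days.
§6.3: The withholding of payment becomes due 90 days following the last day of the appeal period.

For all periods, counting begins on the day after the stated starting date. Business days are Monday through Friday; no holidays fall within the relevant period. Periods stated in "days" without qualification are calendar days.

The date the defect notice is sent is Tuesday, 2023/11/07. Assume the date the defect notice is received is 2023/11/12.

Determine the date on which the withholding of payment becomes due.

The last day of the remediation period: 2023/11/07 + 73 days = 2024/01/19.
The last day of the appeal period: 10 business days after Friday, 2024/01/19, skipping weekends — Jan 22, Jan 23, Jan 24, Jan 25, Jan 26, Jan 29, Jan 30, Jan 31, Feb 1, Feb 2 — lands on Friday, 2024/02/02.
The date on which the withholding of payment becomes due: 2024/02/02 + 90 days = 2024/05/02.

2024/05/02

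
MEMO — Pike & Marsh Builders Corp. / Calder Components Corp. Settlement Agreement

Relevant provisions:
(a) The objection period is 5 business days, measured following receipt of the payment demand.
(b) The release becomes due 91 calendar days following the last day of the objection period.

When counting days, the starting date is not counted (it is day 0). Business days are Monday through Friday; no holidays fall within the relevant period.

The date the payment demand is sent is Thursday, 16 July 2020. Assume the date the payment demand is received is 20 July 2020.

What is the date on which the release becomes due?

From Monday, 20 July 2020, 5 business days (Jul 21, Jul 22, Jul 23, Jul 24, Jul 27, skipping weekends) brings us to Monday, 27 July 2020, which is the last day of the objection period.
The date on which the release becomes due: 91 calendar days after 27 July 2020 is 26 October 2020.

26 October 2020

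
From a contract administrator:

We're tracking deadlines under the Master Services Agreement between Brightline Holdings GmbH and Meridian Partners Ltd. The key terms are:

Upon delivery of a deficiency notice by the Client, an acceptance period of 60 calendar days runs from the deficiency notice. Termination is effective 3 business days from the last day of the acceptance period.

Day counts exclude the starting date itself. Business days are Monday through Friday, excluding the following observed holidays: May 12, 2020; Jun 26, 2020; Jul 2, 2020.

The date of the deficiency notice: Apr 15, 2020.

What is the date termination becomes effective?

The last day of the acceptance period: 60 calendar days after Apr 15, 2020 is Jun 14, 2020.
The date termination becomes effective: 3 business days after Sunday, Jun 14, 2020, skipping weekends — Jun 15, Jun 16, Jun 17 — lands on Wednesday, Jun 17, 2020.

Jun 17, 2020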